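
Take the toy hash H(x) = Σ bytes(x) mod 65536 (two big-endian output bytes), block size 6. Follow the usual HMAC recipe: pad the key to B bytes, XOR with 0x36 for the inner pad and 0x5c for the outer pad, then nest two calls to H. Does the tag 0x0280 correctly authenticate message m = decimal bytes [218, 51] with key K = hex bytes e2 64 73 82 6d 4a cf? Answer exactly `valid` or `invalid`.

valid

Key hex bytes e2 64 73 82 6d 4a cf is 7 bytes > B = 6, so hash it first: H(key) = 03 c1, then zero-pad to 6 bytes: K' = 03 c1 00 00 00 00.
K' ⊕ ipad = 35 f7 36 36 36 36; K' ⊕ opad = 5f 9d 5c 5c 5c 5c.
Inner hash: sum = 53+247+54+54+54+54+218+51 = 785 → 03 11.
Outer hash (recomputed tag): sum = 95+157+92+92+92+92+3+17 = 640 → 02 80.
Recomputed tag = 0280; claimed = 0280 → match.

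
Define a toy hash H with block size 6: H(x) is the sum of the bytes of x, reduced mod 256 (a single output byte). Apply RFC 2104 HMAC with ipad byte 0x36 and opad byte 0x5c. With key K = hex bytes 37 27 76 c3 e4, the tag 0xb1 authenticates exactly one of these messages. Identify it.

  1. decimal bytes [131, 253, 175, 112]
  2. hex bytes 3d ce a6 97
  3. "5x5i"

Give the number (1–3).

1

Key hex bytes 37 27 76 c3 e4 is 5 bytes ≤ B = 6; zero-pad to 6 bytes: K' = 37 27 76 c3 e4 00.
K' ⊕ ipad = 01 11 40 f5 d2 36; K' ⊕ opad = 6b 7b 2a 9f b8 5c.
m1: inner = H(01 11 40 f5 d2 36 83 fd af 70) = ee; tag = H(6b 7b 2a 9f b8 5c ee) = b1 ← matches
m2: inner = H(01 11 40 f5 d2 36 3d ce a6 97) = 97; tag = H(6b 7b 2a 9f b8 5c 97) = 5a
m3: inner = H(01 11 40 f5 d2 36 35 78 35 69) = 9a; tag = H(6b 7b 2a 9f b8 5c 9a) = 5d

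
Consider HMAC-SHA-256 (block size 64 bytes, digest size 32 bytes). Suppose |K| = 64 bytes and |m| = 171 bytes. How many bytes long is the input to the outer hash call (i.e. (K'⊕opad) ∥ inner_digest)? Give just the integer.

Key is 64 ≤ 64 bytes, zero-padded: |K'| = 64.
Outer input = (K'⊕opad) ∥ H(inner) → 64 + 32 = 96 bytes.

96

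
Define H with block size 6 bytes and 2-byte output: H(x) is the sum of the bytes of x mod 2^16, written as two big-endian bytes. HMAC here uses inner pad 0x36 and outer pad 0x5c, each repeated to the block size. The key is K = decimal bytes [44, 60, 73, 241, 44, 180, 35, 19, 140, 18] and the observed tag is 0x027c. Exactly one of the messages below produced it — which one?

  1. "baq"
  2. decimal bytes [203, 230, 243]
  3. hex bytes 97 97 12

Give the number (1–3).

Key decimal bytes [44, 60, 73, 241, 44, 180, 35, 19, 140, 18] = 2c 3c 49 f1 2c b4 23 13 8c 12 is 10 bytes > B = 6, so hash it first: H(key) = 03 56, then zero-pad to 6 bytes: K' = 03 56 00 00 00 00.
K' ⊕ ipad = 35 60 36 36 36 36; K' ⊕ opad = 5f 0a 5c 5c 5c 5c.
m1: inner = H(35 60 36 36 36 36 62 61 71) = 02 a1; tag = H(5f 0a 5c 5c 5c 5c 02 a1) = 027c ← matches
m2: inner = H(35 60 36 36 36 36 cb e6 f3) = 04 11; tag = H(5f 0a 5c 5c 5c 5c 04 11) = 01ee
m3: inner = H(35 60 36 36 36 36 97 97 12) = 02 ad; tag = H(5f 0a 5c 5c 5c 5c 02 ad) = 0288

1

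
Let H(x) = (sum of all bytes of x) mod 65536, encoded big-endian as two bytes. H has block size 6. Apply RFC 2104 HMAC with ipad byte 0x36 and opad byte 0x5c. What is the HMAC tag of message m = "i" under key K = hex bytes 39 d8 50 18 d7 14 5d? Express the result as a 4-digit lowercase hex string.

02d9

Key hex bytes 39 d8 50 18 d7 14 5d is 7 bytes > B = 6, so hash it first: H(key) = 02 c1, then zero-pad to 6 bytes: K' = 02 c1 00 00 00 00.
K' ⊕ ipad = 34 f7 36 36 36 36.  K' ⊕ opad = 5e 9d 5c 5c 5c 5c.
Inner input = (K'⊕ipad) ∥ m = 34 f7 36 36 36 36 ∥ 69.
Inner hash: sum = 52+247+54+54+54+54+105 = 620 → 02 6c.
Outer input = (K'⊕opad) ∥ inner = 5e 9d 5c 5c 5c 5c ∥ 02 6c.
Outer hash (tag): sum = 94+157+92+92+92+92+2+108 = 729 → 02 d9.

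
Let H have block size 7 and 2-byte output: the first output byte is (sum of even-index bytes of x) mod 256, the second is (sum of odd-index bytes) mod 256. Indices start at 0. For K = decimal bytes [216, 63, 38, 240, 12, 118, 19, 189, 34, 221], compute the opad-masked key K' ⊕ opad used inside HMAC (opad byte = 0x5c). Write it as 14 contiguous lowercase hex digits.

Key decimal bytes [216, 63, 38, 240, 12, 118, 19, 189, 34, 221] = d8 3f 26 f0 0c 76 13 bd 22 dd is 10 bytes > B = 7, so hash it first: H(key) = 3f 3f, then zero-pad to 7 bytes: K' = 3f 3f 00 00 00 00 00.
XOR each byte with 0x5c: 3f⊕5c=63, 3f⊕5c=63, 00⊕5c=5c, 00⊕5c=5c, 00⊕5c=5c, 00⊕5c=5c, 00⊕5c=5c.

63635c5c5c5c5c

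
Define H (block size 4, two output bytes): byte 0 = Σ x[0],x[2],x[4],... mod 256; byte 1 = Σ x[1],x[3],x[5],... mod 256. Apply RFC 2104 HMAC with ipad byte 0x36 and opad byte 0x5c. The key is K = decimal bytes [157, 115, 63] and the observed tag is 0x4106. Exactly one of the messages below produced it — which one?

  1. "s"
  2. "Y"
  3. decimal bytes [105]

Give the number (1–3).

3

Key decimal bytes [157, 115, 63] = 9d 73 3f is 3 bytes ≤ B = 4; zero-pad to 4 bytes: K' = 9d 73 3f 00.
K' ⊕ ipad = ab 45 09 36; K' ⊕ opad = c1 2f 63 5c.
m1: inner = H(ab 45 09 36 73) = 27 7b; tag = H(c1 2f 63 5c 27 7b) = 4b06
m2: inner = H(ab 45 09 36 59) = 0d 7b; tag = H(c1 2f 63 5c 0d 7b) = 3106
m3: inner = H(ab 45 09 36 69) = 1d 7b; tag = H(c1 2f 63 5c 1d 7b) = 4106 ← matches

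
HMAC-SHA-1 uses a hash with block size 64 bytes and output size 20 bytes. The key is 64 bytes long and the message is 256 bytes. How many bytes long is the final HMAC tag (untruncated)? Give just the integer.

20

The tag is one SHA-1 digest: 20 bytes.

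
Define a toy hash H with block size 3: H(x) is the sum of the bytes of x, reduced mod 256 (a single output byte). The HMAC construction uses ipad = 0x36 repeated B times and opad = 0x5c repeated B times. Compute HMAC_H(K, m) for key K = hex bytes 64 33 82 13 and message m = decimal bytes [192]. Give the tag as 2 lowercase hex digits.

6e

Key hex bytes 64 33 82 13 is 4 bytes > B = 3, so hash it first: H(key) = 2c, then zero-pad to 3 bytes: K' = 2c 00 00.
K' ⊕ ipad = 1a 36 36.  K' ⊕ opad = 70 5c 5c.
Inner input = (K'⊕ipad) ∥ m = 1a 36 36 ∥ c0.
Inner hash: sum = 26+54+54+192 = 326; mod 256 = 70 → 46.
Outer input = (K'⊕opad) ∥ inner = 70 5c 5c ∥ 46.
Outer hash (tag): sum = 112+92+92+70 = 366; mod 256 = 110 → 6e.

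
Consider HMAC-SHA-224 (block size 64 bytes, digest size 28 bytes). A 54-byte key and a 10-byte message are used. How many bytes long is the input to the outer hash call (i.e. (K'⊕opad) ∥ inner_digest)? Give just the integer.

92

Key is 54 ≤ 64 bytes, zero-padded: |K'| = 64.
Outer input = (K'⊕opad) ∥ H(inner) → 64 + 28 = 92 bytes.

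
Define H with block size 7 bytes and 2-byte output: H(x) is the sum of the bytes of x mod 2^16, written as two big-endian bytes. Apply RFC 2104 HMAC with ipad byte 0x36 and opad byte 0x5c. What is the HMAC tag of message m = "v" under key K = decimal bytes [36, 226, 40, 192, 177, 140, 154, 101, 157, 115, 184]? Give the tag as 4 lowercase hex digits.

0350

Key decimal bytes [36, 226, 40, 192, 177, 140, 154, 101, 157, 115, 184] = 24 e2 28 c0 b1 8c 9a 65 9d 73 b8 is 11 bytes > B = 7, so hash it first: H(key) = 05 f2, then zero-pad to 7 bytes: K' = 05 f2 00 00 00 00 00.
K' ⊕ ipad = 33 c4 36 36 36 36 36.  K' ⊕ opad = 59 ae 5c 5c 5c 5c 5c.
Inner input = (K'⊕ipad) ∥ m = 33 c4 36 36 36 36 36 ∥ 76.
Inner hash: sum = 51+196+54+54+54+54+54+118 = 635 → 02 7b.
Outer input = (K'⊕opad) ∥ inner = 59 ae 5c 5c 5c 5c 5c ∥ 02 7b.
Outer hash (tag): sum = 89+174+92+92+92+92+92+2+123 = 848 → 03 50.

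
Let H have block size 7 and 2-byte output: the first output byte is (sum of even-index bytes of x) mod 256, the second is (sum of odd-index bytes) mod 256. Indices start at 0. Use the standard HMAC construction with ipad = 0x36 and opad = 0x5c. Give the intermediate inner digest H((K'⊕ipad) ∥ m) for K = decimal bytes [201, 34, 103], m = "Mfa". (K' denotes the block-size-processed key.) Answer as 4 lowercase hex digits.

Key decimal bytes [201, 34, 103] = c9 22 67 is 3 bytes ≤ B = 7; zero-pad to 7 bytes: K' = c9 22 67 00 00 00 00.
K' ⊕ ipad = ff 14 51 36 36 36 36.
Inner input = ff 14 51 36 36 36 36 ∥ 4d 66 61.
Inner hash: even-index sum = 546 mod 256 = 34; odd-index sum = 302 mod 256 = 46 → 22 2e.

222e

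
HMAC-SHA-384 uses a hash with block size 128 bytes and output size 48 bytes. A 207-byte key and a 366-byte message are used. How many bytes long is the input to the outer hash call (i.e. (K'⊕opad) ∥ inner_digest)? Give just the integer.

Key is 207 > 128 bytes, so it is hashed to 48 bytes then zero-padded to 128: |K'| = 128.
Outer input = (K'⊕opad) ∥ H(inner) → 128 + 48 = 176 bytes.

176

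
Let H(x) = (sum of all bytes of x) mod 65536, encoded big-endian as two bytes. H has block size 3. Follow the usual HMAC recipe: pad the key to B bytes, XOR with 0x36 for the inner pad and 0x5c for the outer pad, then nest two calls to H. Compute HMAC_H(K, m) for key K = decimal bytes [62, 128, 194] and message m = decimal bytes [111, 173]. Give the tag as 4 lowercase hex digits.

02ac

Key decimal bytes [62, 128, 194] = 3e 80 c2 is exactly B = 3 bytes: K' = 3e 80 c2.
K' ⊕ ipad = 08 b6 f4.  K' ⊕ opad = 62 dc 9e.
Inner input = (K'⊕ipad) ∥ m = 08 b6 f4 ∥ 6f ad.
Inner hash: sum = 8+182+244+111+173 = 718 → 02 ce.
Outer input = (K'⊕opad) ∥ inner = 62 dc 9e ∥ 02 ce.
Outer hash (tag): sum = 98+220+158+2+206 = 684 → 02 ac.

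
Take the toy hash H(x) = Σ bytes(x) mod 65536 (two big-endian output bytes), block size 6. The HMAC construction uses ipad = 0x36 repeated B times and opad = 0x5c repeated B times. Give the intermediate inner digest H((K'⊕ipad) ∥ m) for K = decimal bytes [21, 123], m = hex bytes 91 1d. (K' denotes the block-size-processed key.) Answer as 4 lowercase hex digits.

01f6

Key decimal bytes [21, 123] = 15 7b is 2 bytes ≤ B = 6; zero-pad to 6 bytes: K' = 15 7b 00 00 00 00.
K' ⊕ ipad = 23 4d 36 36 36 36.
Inner input = 23 4d 36 36 36 36 ∥ 91 1d.
Inner hash: sum = 35+77+54+54+54+54+145+29 = 502 → 01 f6.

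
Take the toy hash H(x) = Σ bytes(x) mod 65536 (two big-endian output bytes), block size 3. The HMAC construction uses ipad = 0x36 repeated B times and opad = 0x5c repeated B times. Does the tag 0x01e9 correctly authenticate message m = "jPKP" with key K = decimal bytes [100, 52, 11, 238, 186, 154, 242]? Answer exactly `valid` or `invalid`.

Key decimal bytes [100, 52, 11, 238, 186, 154, 242] = 64 34 0b ee ba 9a f2 is 7 bytes > B = 3, so hash it first: H(key) = 03 d7, then zero-pad to 3 bytes: K' = 03 d7 00.
K' ⊕ ipad = 35 e1 36; K' ⊕ opad = 5f 8b 5c.
Inner hash: sum = 53+225+54+106+80+75+80 = 673 → 02 a1.
Outer hash (recomputed tag): sum = 95+139+92+2+161 = 489 → 01 e9.
Recomputed tag = 01e9; claimed = 01e9 → match.

valid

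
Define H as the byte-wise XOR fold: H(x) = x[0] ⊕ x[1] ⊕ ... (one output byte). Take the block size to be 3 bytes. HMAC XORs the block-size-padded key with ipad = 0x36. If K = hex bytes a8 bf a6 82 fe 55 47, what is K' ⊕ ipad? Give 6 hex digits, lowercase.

e93636

Key hex bytes a8 bf a6 82 fe 55 47 is 7 bytes > B = 3, so hash it first: H(key) = df, then zero-pad to 3 bytes: K' = df 00 00.
XOR each byte with 0x36: df⊕36=e9, 00⊕36=36, 00⊕36=36.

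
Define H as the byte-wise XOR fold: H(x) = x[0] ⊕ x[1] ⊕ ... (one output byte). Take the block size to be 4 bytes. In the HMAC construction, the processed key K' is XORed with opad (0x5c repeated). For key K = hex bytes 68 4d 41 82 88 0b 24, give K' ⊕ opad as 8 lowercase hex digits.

1d5c5c5c

Key hex bytes 68 4d 41 82 88 0b 24 is 7 bytes > B = 4, so hash it first: H(key) = 41, then zero-pad to 4 bytes: K' = 41 00 00 00.
XOR each byte with 0x5c: 41⊕5c=1d, 00⊕5c=5c, 00⊕5c=5c, 00⊕5c=5c.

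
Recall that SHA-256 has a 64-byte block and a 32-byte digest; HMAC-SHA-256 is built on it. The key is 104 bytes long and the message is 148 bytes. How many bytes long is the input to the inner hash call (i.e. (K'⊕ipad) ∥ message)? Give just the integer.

212

Key is 104 > 64 bytes, so it is hashed to 32 bytes then zero-padded to 64: |K'| = 64.
Inner input = (K'⊕ipad) ∥ m → 64 + 148 = 212 bytes.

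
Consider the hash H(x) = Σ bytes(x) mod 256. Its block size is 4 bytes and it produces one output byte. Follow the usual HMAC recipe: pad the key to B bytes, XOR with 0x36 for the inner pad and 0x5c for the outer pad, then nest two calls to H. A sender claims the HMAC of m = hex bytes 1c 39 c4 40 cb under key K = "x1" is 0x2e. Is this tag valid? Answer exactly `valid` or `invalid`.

Key "x1" = 78 31 is 2 bytes ≤ B = 4; zero-pad to 4 bytes: K' = 78 31 00 00.
K' ⊕ ipad = 4e 07 36 36; K' ⊕ opad = 24 6d 5c 5c.
Inner hash: sum = 78+7+54+54+28+57+196+64+203 = 741; mod 256 = 229 → e5.
Outer hash (recomputed tag): sum = 36+109+92+92+229 = 558; mod 256 = 46 → 2e.
Recomputed tag = 2e; claimed = 2e → match.

valid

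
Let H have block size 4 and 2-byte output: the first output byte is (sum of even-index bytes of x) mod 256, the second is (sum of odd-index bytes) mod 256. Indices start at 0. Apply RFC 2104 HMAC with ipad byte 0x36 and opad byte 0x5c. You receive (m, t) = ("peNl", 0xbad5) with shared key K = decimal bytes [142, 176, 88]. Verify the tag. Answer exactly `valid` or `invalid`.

Key decimal bytes [142, 176, 88] = 8e b0 58 is 3 bytes ≤ B = 4; zero-pad to 4 bytes: K' = 8e b0 58 00.
K' ⊕ ipad = b8 86 6e 36; K' ⊕ opad = d2 ec 04 5c.
Inner hash: even-index sum = 484 mod 256 = 228; odd-index sum = 397 mod 256 = 141 → e4 8d.
Outer hash (recomputed tag): even-index sum = 442 mod 256 = 186; odd-index sum = 469 mod 256 = 213 → ba d5.
Recomputed tag = bad5; claimed = bad5 → match.

valid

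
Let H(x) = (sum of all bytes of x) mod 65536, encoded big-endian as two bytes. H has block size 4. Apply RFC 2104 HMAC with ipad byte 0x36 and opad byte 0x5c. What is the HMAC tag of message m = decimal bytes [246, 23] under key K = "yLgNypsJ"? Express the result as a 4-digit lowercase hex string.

Key "yLgNypsJ" = 79 4c 67 4e 79 70 73 4a is 8 bytes > B = 4, so hash it first: H(key) = 03 20, then zero-pad to 4 bytes: K' = 03 20 00 00.
K' ⊕ ipad = 35 16 36 36.  K' ⊕ opad = 5f 7c 5c 5c.
Inner input = (K'⊕ipad) ∥ m = 35 16 36 36 ∥ f6 17.
Inner hash: sum = 53+22+54+54+246+23 = 452 → 01 c4.
Outer input = (K'⊕opad) ∥ inner = 5f 7c 5c 5c ∥ 01 c4.
Outer hash (tag): sum = 95+124+92+92+1+196 = 600 → 02 58.

0258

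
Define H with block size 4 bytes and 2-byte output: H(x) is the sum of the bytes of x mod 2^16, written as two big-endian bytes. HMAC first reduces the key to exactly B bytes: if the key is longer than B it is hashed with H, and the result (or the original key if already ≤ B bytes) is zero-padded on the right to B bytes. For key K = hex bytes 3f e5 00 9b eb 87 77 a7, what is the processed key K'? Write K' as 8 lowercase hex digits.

|K| = 8 > B = 4, so first hash the key.
H(K): sum = 63+229+0+155+235+135+119+167 = 1103 → 04 4f.
Zero-pad H(K) = 04 4f to 4 bytes: K' = 04 4f 00 00.

044f0000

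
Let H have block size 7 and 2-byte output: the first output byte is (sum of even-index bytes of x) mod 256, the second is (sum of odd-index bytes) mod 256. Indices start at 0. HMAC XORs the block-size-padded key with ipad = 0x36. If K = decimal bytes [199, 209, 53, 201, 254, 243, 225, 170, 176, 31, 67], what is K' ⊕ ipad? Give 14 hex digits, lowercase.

Key decimal bytes [199, 209, 53, 201, 254, 243, 225, 170, 176, 31, 67] = c7 d1 35 c9 fe f3 e1 aa b0 1f 43 is 11 bytes > B = 7, so hash it first: H(key) = ce 56, then zero-pad to 7 bytes: K' = ce 56 00 00 00 00 00.
XOR each byte with 0x36: ce⊕36=f8, 56⊕36=60, 00⊕36=36, 00⊕36=36, 00⊕36=36, 00⊕36=36, 00⊕36=36.

f8603636363636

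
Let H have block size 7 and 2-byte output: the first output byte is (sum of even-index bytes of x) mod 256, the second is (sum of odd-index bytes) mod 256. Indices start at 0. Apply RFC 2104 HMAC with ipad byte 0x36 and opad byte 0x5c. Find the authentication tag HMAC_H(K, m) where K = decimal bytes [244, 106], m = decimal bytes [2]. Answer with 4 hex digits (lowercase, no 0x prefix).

Key decimal bytes [244, 106] = f4 6a is 2 bytes ≤ B = 7; zero-pad to 7 bytes: K' = f4 6a 00 00 00 00 00.
K' ⊕ ipad = c2 5c 36 36 36 36 36.  K' ⊕ opad = a8 36 5c 5c 5c 5c 5c.
Inner input = (K'⊕ipad) ∥ m = c2 5c 36 36 36 36 36 ∥ 02.
Inner hash: even-index sum = 356 mod 256 = 100; odd-index sum = 202 mod 256 = 202 → 64 ca.
Outer input = (K'⊕opad) ∥ inner = a8 36 5c 5c 5c 5c 5c ∥ 64 ca.
Outer hash (tag): even-index sum = 646 mod 256 = 134; odd-index sum = 338 mod 256 = 82 → 86 52.

8652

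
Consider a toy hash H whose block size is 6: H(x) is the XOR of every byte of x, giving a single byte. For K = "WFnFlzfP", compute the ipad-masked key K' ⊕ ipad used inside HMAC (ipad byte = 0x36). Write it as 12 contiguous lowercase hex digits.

Key "WFnFlzfP" = 57 46 6e 46 6c 7a 66 50 is 8 bytes > B = 6, so hash it first: H(key) = 19, then zero-pad to 6 bytes: K' = 19 00 00 00 00 00.
XOR each byte with 0x36: 19⊕36=2f, 00⊕36=36, 00⊕36=36, 00⊕36=36, 00⊕36=36, 00⊕36=36.

2f3636363636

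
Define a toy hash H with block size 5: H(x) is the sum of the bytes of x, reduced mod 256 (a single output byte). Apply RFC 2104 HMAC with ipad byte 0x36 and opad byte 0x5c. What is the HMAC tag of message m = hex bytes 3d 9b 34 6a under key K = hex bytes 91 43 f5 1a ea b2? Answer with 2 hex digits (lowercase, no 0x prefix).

Key hex bytes 91 43 f5 1a ea b2 is 6 bytes > B = 5, so hash it first: H(key) = 7f, then zero-pad to 5 bytes: K' = 7f 00 00 00 00.
K' ⊕ ipad = 49 36 36 36 36.  K' ⊕ opad = 23 5c 5c 5c 5c.
Inner input = (K'⊕ipad) ∥ m = 49 36 36 36 36 ∥ 3d 9b 34 6a.
Inner hash: sum = 73+54+54+54+54+61+155+52+106 = 663; mod 256 = 151 → 97.
Outer input = (K'⊕opad) ∥ inner = 23 5c 5c 5c 5c ∥ 97.
Outer hash (tag): sum = 35+92+92+92+92+151 = 554; mod 256 = 42 → 2a.

2a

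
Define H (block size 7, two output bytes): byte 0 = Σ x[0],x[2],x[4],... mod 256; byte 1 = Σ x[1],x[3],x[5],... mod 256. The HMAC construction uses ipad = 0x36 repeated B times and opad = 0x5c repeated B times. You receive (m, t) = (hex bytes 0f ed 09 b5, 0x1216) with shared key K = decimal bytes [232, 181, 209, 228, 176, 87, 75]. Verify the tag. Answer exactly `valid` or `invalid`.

valid

Key decimal bytes [232, 181, 209, 228, 176, 87, 75] = e8 b5 d1 e4 b0 57 4b is exactly B = 7 bytes: K' = e8 b5 d1 e4 b0 57 4b.
K' ⊕ ipad = de 83 e7 d2 86 61 7d; K' ⊕ opad = b4 e9 8d b8 ec 0b 17.
Inner hash: even-index sum = 1130 mod 256 = 106; odd-index sum = 462 mod 256 = 206 → 6a ce.
Outer hash (recomputed tag): even-index sum = 786 mod 256 = 18; odd-index sum = 534 mod 256 = 22 → 12 16.
Recomputed tag = 1216; claimed = 1216 → match.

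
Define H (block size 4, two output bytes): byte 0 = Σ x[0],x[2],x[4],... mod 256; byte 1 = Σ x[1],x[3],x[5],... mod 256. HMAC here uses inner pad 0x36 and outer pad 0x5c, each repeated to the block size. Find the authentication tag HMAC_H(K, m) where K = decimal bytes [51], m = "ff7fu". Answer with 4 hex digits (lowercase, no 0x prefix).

18f0

Key decimal bytes [51] = 33 is 1 byte ≤ B = 4; zero-pad to 4 bytes: K' = 33 00 00 00.
K' ⊕ ipad = 05 36 36 36.  K' ⊕ opad = 6f 5c 5c 5c.
Inner input = (K'⊕ipad) ∥ m = 05 36 36 36 ∥ 66 66 37 66 75.
Inner hash: even-index sum = 333 mod 256 = 77; odd-index sum = 312 mod 256 = 56 → 4d 38.
Outer input = (K'⊕opad) ∥ inner = 6f 5c 5c 5c ∥ 4d 38.
Outer hash (tag): even-index sum = 280 mod 256 = 24; odd-index sum = 240 mod 256 = 240 → 18 f0.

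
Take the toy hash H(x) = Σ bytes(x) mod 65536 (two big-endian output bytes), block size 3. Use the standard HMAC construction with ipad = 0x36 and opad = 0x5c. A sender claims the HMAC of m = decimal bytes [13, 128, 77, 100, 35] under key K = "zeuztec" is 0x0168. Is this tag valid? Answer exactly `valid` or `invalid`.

Key "zeuztec" = 7a 65 75 7a 74 65 63 is 7 bytes > B = 3, so hash it first: H(key) = 03 0a, then zero-pad to 3 bytes: K' = 03 0a 00.
K' ⊕ ipad = 35 3c 36; K' ⊕ opad = 5f 56 5c.
Inner hash: sum = 53+60+54+13+128+77+100+35 = 520 → 02 08.
Outer hash (recomputed tag): sum = 95+86+92+2+8 = 283 → 01 1b.
Recomputed tag = 011b; claimed = 0168 → mismatch.

invalid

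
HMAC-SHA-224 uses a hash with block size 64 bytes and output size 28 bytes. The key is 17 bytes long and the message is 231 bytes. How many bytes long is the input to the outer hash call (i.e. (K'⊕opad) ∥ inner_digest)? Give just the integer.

Key is 17 ≤ 64 bytes, zero-padded: |K'| = 64.
Outer input = (K'⊕opad) ∥ H(inner) → 64 + 28 = 92 bytes.

92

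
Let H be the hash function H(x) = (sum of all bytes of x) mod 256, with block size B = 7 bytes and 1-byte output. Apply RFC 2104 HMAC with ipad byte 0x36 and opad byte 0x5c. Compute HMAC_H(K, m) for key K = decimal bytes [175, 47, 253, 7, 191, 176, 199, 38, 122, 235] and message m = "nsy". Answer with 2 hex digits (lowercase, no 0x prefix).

5a

Key decimal bytes [175, 47, 253, 7, 191, 176, 199, 38, 122, 235] = af 2f fd 07 bf b0 c7 26 7a eb is 10 bytes > B = 7, so hash it first: H(key) = a3, then zero-pad to 7 bytes: K' = a3 00 00 00 00 00 00.
K' ⊕ ipad = 95 36 36 36 36 36 36.  K' ⊕ opad = ff 5c 5c 5c 5c 5c 5c.
Inner input = (K'⊕ipad) ∥ m = 95 36 36 36 36 36 36 ∥ 6e 73 79.
Inner hash: sum = 149+54+54+54+54+54+54+110+115+121 = 819; mod 256 = 51 → 33.
Outer input = (K'⊕opad) ∥ inner = ff 5c 5c 5c 5c 5c 5c ∥ 33.
Outer hash (tag): sum = 255+92+92+92+92+92+92+51 = 858; mod 256 = 90 → 5a.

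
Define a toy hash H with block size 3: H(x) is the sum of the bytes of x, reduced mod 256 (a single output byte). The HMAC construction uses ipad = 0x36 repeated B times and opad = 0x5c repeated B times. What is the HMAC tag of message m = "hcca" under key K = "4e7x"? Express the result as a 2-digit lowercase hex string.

Key "4e7x" = 34 65 37 78 is 4 bytes > B = 3, so hash it first: H(key) = 48, then zero-pad to 3 bytes: K' = 48 00 00.
K' ⊕ ipad = 7e 36 36.  K' ⊕ opad = 14 5c 5c.
Inner input = (K'⊕ipad) ∥ m = 7e 36 36 ∥ 68 63 63 61.
Inner hash: sum = 126+54+54+104+99+99+97 = 633; mod 256 = 121 → 79.
Outer input = (K'⊕opad) ∥ inner = 14 5c 5c ∥ 79.
Outer hash (tag): sum = 20+92+92+121 = 325; mod 256 = 69 → 45.

45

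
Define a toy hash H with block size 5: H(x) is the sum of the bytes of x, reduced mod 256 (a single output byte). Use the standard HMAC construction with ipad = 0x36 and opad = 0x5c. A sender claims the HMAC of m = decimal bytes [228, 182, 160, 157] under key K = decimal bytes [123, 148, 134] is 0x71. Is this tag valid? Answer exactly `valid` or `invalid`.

Key decimal bytes [123, 148, 134] = 7b 94 86 is 3 bytes ≤ B = 5; zero-pad to 5 bytes: K' = 7b 94 86 00 00.
K' ⊕ ipad = 4d a2 b0 36 36; K' ⊕ opad = 27 c8 da 5c 5c.
Inner hash: sum = 77+162+176+54+54+228+182+160+157 = 1250; mod 256 = 226 → e2.
Outer hash (recomputed tag): sum = 39+200+218+92+92+226 = 867; mod 256 = 99 → 63.
Recomputed tag = 63; claimed = 71 → mismatch.

invalid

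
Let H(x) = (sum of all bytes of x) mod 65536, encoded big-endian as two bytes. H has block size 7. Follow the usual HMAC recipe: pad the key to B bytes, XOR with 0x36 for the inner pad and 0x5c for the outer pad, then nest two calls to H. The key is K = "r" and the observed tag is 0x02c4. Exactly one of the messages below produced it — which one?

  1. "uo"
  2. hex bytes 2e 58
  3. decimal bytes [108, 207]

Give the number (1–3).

Key "r" = 72 is 1 byte ≤ B = 7; zero-pad to 7 bytes: K' = 72 00 00 00 00 00 00.
K' ⊕ ipad = 44 36 36 36 36 36 36; K' ⊕ opad = 2e 5c 5c 5c 5c 5c 5c.
m1: inner = H(44 36 36 36 36 36 36 75 6f) = 02 6c; tag = H(2e 5c 5c 5c 5c 5c 5c 02 6c) = 02c4 ← matches
m2: inner = H(44 36 36 36 36 36 36 2e 58) = 02 0e; tag = H(2e 5c 5c 5c 5c 5c 5c 02 0e) = 0266
m3: inner = H(44 36 36 36 36 36 36 6c cf) = 02 c3; tag = H(2e 5c 5c 5c 5c 5c 5c 02 c3) = 031b

1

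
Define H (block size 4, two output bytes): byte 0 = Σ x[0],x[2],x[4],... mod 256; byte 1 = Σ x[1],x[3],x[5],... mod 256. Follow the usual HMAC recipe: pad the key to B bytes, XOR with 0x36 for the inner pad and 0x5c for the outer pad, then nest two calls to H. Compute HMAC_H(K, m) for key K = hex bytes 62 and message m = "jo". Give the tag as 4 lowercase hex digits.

Key hex bytes 62 is 1 byte ≤ B = 4; zero-pad to 4 bytes: K' = 62 00 00 00.
K' ⊕ ipad = 54 36 36 36.  K' ⊕ opad = 3e 5c 5c 5c.
Inner input = (K'⊕ipad) ∥ m = 54 36 36 36 ∥ 6a 6f.
Inner hash: even-index sum = 244 mod 256 = 244; odd-index sum = 219 mod 256 = 219 → f4 db.
Outer input = (K'⊕opad) ∥ inner = 3e 5c 5c 5c ∥ f4 db.
Outer hash (tag): even-index sum = 398 mod 256 = 142; odd-index sum = 403 mod 256 = 147 → 8e 93.

8e93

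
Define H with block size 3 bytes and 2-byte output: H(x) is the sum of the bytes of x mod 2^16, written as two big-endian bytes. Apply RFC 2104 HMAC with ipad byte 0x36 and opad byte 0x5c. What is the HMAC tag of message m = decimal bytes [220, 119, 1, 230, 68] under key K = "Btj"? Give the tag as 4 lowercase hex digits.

Key "Btj" = 42 74 6a is exactly B = 3 bytes: K' = 42 74 6a.
K' ⊕ ipad = 74 42 5c.  K' ⊕ opad = 1e 28 36.
Inner input = (K'⊕ipad) ∥ m = 74 42 5c ∥ dc 77 01 e6 44.
Inner hash: sum = 116+66+92+220+119+1+230+68 = 912 → 03 90.
Outer input = (K'⊕opad) ∥ inner = 1e 28 36 ∥ 03 90.
Outer hash (tag): sum = 30+40+54+3+144 = 271 → 01 0f.

010f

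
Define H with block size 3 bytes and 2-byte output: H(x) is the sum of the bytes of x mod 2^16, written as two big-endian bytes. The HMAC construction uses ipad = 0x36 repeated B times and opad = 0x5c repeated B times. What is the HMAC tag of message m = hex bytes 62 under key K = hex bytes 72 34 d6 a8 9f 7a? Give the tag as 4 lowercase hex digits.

01f4

Key hex bytes 72 34 d6 a8 9f 7a is 6 bytes > B = 3, so hash it first: H(key) = 03 3d, then zero-pad to 3 bytes: K' = 03 3d 00.
K' ⊕ ipad = 35 0b 36.  K' ⊕ opad = 5f 61 5c.
Inner input = (K'⊕ipad) ∥ m = 35 0b 36 ∥ 62.
Inner hash: sum = 53+11+54+98 = 216 → 00 d8.
Outer input = (K'⊕opad) ∥ inner = 5f 61 5c ∥ 00 d8.
Outer hash (tag): sum = 95+97+92+0+216 = 500 → 01 f4.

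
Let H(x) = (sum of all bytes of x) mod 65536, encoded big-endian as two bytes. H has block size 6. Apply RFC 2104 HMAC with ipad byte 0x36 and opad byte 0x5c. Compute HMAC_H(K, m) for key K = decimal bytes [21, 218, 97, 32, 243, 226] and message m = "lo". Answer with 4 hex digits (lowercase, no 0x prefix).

Key decimal bytes [21, 218, 97, 32, 243, 226] = 15 da 61 20 f3 e2 is exactly B = 6 bytes: K' = 15 da 61 20 f3 e2.
K' ⊕ ipad = 23 ec 57 16 c5 d4.  K' ⊕ opad = 49 86 3d 7c af be.
Inner input = (K'⊕ipad) ∥ m = 23 ec 57 16 c5 d4 ∥ 6c 6f.
Inner hash: sum = 35+236+87+22+197+212+108+111 = 1008 → 03 f0.
Outer input = (K'⊕opad) ∥ inner = 49 86 3d 7c af be ∥ 03 f0.
Outer hash (tag): sum = 73+134+61+124+175+190+3+240 = 1000 → 03 e8.

03e8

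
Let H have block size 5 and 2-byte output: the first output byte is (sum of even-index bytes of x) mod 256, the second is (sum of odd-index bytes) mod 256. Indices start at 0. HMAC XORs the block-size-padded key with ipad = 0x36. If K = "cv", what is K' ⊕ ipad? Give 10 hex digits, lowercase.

5540363636

Key "cv" = 63 76 is 2 bytes ≤ B = 5; zero-pad to 5 bytes: K' = 63 76 00 00 00.
XOR each byte with 0x36: 63⊕36=55, 76⊕36=40, 00⊕36=36, 00⊕36=36, 00⊕36=36.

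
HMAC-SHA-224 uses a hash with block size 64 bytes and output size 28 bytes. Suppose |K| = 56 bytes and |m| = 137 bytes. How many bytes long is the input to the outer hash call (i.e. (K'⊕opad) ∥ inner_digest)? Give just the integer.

92

Key is 56 ≤ 64 bytes, zero-padded: |K'| = 64.
Outer input = (K'⊕opad) ∥ H(inner) → 64 + 28 = 92 bytes.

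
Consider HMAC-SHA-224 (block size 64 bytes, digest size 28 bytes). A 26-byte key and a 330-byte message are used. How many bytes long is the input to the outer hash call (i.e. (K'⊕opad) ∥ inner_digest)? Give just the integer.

92

Key is 26 ≤ 64 bytes, zero-padded: |K'| = 64.
Outer input = (K'⊕opad) ∥ H(inner) → 64 + 28 = 92 bytes.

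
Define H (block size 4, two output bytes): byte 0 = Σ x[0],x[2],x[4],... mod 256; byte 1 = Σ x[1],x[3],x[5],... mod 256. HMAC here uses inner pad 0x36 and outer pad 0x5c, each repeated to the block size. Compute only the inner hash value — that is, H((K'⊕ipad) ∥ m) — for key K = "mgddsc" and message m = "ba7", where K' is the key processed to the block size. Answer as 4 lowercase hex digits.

41af

Key "mgddsc" = 6d 67 64 64 73 63 is 6 bytes > B = 4, so hash it first: H(key) = 44 2e, then zero-pad to 4 bytes: K' = 44 2e 00 00.
K' ⊕ ipad = 72 18 36 36.
Inner input = 72 18 36 36 ∥ 62 61 37.
Inner hash: even-index sum = 321 mod 256 = 65; odd-index sum = 175 mod 256 = 175 → 41 af.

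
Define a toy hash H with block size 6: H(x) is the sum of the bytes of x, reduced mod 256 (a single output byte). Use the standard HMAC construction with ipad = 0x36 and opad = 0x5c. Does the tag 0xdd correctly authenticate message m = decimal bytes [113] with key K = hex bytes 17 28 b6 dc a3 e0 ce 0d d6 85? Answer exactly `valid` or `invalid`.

valid

Key hex bytes 17 28 b6 dc a3 e0 ce 0d d6 85 is 10 bytes > B = 6, so hash it first: H(key) = 8a, then zero-pad to 6 bytes: K' = 8a 00 00 00 00 00.
K' ⊕ ipad = bc 36 36 36 36 36; K' ⊕ opad = d6 5c 5c 5c 5c 5c.
Inner hash: sum = 188+54+54+54+54+54+113 = 571; mod 256 = 59 → 3b.
Outer hash (recomputed tag): sum = 214+92+92+92+92+92+59 = 733; mod 256 = 221 → dd.
Recomputed tag = dd; claimed = dd → match.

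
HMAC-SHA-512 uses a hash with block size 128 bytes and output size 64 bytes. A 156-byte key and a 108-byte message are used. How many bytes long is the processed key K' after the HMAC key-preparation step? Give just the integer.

Key is 156 > 128 bytes, so it is hashed to 64 bytes then zero-padded to 128: |K'| = 128.

128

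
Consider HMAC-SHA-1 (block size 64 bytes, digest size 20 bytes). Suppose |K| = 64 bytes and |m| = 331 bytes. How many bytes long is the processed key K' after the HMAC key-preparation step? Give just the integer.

64

Key is 64 ≤ 64 bytes, zero-padded: |K'| = 64.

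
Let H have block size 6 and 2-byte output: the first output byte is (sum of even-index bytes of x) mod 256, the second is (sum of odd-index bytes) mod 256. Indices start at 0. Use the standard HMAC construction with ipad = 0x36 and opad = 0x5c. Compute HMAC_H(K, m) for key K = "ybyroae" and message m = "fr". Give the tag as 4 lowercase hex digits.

1402

Key "ybyroae" = 79 62 79 72 6f 61 65 is 7 bytes > B = 6, so hash it first: H(key) = c6 35, then zero-pad to 6 bytes: K' = c6 35 00 00 00 00.
K' ⊕ ipad = f0 03 36 36 36 36.  K' ⊕ opad = 9a 69 5c 5c 5c 5c.
Inner input = (K'⊕ipad) ∥ m = f0 03 36 36 36 36 ∥ 66 72.
Inner hash: even-index sum = 450 mod 256 = 194; odd-index sum = 225 mod 256 = 225 → c2 e1.
Outer input = (K'⊕opad) ∥ inner = 9a 69 5c 5c 5c 5c ∥ c2 e1.
Outer hash (tag): even-index sum = 532 mod 256 = 20; odd-index sum = 514 mod 256 = 2 → 14 02.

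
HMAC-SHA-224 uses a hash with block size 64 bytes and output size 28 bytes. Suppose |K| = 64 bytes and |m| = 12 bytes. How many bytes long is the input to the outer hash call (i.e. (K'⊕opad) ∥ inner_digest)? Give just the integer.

Key is 64 ≤ 64 bytes, zero-padded: |K'| = 64.
Outer input = (K'⊕opad) ∥ H(inner) → 64 + 28 = 92 bytes.

92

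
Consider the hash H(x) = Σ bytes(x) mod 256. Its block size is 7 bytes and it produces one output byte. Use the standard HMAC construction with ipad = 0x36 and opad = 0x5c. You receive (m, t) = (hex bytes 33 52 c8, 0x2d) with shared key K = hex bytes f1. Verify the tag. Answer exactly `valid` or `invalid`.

Key hex bytes f1 is 1 byte ≤ B = 7; zero-pad to 7 bytes: K' = f1 00 00 00 00 00 00.
K' ⊕ ipad = c7 36 36 36 36 36 36; K' ⊕ opad = ad 5c 5c 5c 5c 5c 5c.
Inner hash: sum = 199+54+54+54+54+54+54+51+82+200 = 856; mod 256 = 88 → 58.
Outer hash (recomputed tag): sum = 173+92+92+92+92+92+92+88 = 813; mod 256 = 45 → 2d.
Recomputed tag = 2d; claimed = 2d → match.

valid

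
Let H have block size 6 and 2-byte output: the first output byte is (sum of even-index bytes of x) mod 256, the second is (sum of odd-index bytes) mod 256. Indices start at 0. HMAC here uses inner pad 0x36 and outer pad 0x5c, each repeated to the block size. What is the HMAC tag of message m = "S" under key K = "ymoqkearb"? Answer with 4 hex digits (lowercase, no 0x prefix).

e190

Key "ymoqkearb" = 79 6d 6f 71 6b 65 61 72 62 is 9 bytes > B = 6, so hash it first: H(key) = 16 b5, then zero-pad to 6 bytes: K' = 16 b5 00 00 00 00.
K' ⊕ ipad = 20 83 36 36 36 36.  K' ⊕ opad = 4a e9 5c 5c 5c 5c.
Inner input = (K'⊕ipad) ∥ m = 20 83 36 36 36 36 ∥ 53.
Inner hash: even-index sum = 223 mod 256 = 223; odd-index sum = 239 mod 256 = 239 → df ef.
Outer input = (K'⊕opad) ∥ inner = 4a e9 5c 5c 5c 5c ∥ df ef.
Outer hash (tag): even-index sum = 481 mod 256 = 225; odd-index sum = 656 mod 256 = 144 → e1 90.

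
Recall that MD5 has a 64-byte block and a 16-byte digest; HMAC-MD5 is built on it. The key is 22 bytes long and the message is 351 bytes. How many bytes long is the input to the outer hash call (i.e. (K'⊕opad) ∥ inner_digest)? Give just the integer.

Key is 22 ≤ 64 bytes, zero-padded: |K'| = 64.
Outer input = (K'⊕opad) ∥ H(inner) → 64 + 16 = 80 bytes.

80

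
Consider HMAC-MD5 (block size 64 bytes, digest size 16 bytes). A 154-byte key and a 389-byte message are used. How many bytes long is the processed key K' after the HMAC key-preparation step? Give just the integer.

Key is 154 > 64 bytes, so it is hashed to 16 bytes then zero-padded to 64: |K'| = 64.

64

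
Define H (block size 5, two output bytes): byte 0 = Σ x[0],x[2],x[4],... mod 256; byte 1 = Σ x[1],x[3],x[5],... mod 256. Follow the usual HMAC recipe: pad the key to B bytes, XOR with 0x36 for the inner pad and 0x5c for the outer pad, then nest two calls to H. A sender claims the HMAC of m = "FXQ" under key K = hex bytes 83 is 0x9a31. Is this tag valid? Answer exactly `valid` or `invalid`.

Key hex bytes 83 is 1 byte ≤ B = 5; zero-pad to 5 bytes: K' = 83 00 00 00 00.
K' ⊕ ipad = b5 36 36 36 36; K' ⊕ opad = df 5c 5c 5c 5c.
Inner hash: even-index sum = 377 mod 256 = 121; odd-index sum = 259 mod 256 = 3 → 79 03.
Outer hash (recomputed tag): even-index sum = 410 mod 256 = 154; odd-index sum = 305 mod 256 = 49 → 9a 31.
Recomputed tag = 9a31; claimed = 9a31 → match.

valid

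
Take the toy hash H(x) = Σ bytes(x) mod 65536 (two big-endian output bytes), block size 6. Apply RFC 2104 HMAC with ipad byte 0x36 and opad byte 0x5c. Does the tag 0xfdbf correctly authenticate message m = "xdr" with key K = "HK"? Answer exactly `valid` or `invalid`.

Key "HK" = 48 4b is 2 bytes ≤ B = 6; zero-pad to 6 bytes: K' = 48 4b 00 00 00 00.
K' ⊕ ipad = 7e 7d 36 36 36 36; K' ⊕ opad = 14 17 5c 5c 5c 5c.
Inner hash: sum = 126+125+54+54+54+54+120+100+114 = 801 → 03 21.
Outer hash (recomputed tag): sum = 20+23+92+92+92+92+3+33 = 447 → 01 bf.
Recomputed tag = 01bf; claimed = fdbf → mismatch.

invalid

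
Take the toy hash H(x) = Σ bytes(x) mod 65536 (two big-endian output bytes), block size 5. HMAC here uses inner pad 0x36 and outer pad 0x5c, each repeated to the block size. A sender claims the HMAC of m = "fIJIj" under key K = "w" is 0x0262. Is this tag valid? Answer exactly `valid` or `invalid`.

valid

Key "w" = 77 is 1 byte ≤ B = 5; zero-pad to 5 bytes: K' = 77 00 00 00 00.
K' ⊕ ipad = 41 36 36 36 36; K' ⊕ opad = 2b 5c 5c 5c 5c.
Inner hash: sum = 65+54+54+54+54+102+73+74+73+106 = 709 → 02 c5.
Outer hash (recomputed tag): sum = 43+92+92+92+92+2+197 = 610 → 02 62.
Recomputed tag = 0262; claimed = 0262 → match.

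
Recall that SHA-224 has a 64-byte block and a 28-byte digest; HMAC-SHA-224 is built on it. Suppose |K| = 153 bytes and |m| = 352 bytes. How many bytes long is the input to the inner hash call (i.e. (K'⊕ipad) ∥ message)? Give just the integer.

416

Key is 153 > 64 bytes, so it is hashed to 28 bytes then zero-padded to 64: |K'| = 64.
Inner input = (K'⊕ipad) ∥ m → 64 + 352 = 416 bytes.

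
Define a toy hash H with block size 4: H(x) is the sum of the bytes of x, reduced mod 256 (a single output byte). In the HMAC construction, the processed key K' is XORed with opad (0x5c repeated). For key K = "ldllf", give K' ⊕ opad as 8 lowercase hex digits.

Key "ldllf" = 6c 64 6c 6c 66 is 5 bytes > B = 4, so hash it first: H(key) = 0e, then zero-pad to 4 bytes: K' = 0e 00 00 00.
XOR each byte with 0x5c: 0e⊕5c=52, 00⊕5c=5c, 00⊕5c=5c, 00⊕5c=5c.

525c5c5c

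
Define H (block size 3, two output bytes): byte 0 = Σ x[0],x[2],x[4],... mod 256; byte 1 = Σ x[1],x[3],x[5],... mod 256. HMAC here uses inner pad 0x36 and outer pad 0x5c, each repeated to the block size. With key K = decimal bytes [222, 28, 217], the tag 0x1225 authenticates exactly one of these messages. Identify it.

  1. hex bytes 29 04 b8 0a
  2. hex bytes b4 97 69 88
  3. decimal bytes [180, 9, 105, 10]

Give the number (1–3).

Key decimal bytes [222, 28, 217] = de 1c d9 is exactly B = 3 bytes: K' = de 1c d9.
K' ⊕ ipad = e8 2a ef; K' ⊕ opad = 82 40 85.
m1: inner = H(e8 2a ef 29 04 b8 0a) = e5 0b; tag = H(82 40 85 e5 0b) = 1225 ← matches
m2: inner = H(e8 2a ef b4 97 69 88) = f6 47; tag = H(82 40 85 f6 47) = 4e36
m3: inner = H(e8 2a ef b4 09 69 0a) = ea 47; tag = H(82 40 85 ea 47) = 4e2a

1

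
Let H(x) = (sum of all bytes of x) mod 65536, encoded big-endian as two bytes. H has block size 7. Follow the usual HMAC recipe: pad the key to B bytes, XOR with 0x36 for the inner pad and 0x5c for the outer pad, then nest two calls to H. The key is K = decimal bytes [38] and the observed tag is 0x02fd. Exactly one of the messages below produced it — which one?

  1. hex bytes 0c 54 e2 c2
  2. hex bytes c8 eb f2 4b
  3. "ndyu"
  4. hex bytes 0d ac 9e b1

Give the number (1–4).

1

Key decimal bytes [38] = 26 is 1 byte ≤ B = 7; zero-pad to 7 bytes: K' = 26 00 00 00 00 00 00.
K' ⊕ ipad = 10 36 36 36 36 36 36; K' ⊕ opad = 7a 5c 5c 5c 5c 5c 5c.
m1: inner = H(10 36 36 36 36 36 36 0c 54 e2 c2) = 03 58; tag = H(7a 5c 5c 5c 5c 5c 5c 03 58) = 02fd ← matches
m2: inner = H(10 36 36 36 36 36 36 c8 eb f2 4b) = 04 44; tag = H(7a 5c 5c 5c 5c 5c 5c 04 44) = 02ea
m3: inner = H(10 36 36 36 36 36 36 6e 64 79 75) = 03 14; tag = H(7a 5c 5c 5c 5c 5c 5c 03 14) = 02b9
m4: inner = H(10 36 36 36 36 36 36 0d ac 9e b1) = 03 5c; tag = H(7a 5c 5c 5c 5c 5c 5c 03 5c) = 0301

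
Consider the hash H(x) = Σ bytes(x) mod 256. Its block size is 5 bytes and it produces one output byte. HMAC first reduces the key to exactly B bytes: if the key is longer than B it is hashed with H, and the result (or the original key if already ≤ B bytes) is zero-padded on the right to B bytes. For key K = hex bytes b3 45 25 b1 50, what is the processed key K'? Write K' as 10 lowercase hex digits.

b34525b150

Key hex bytes b3 45 25 b1 50 is exactly B = 5 bytes: K' = b3 45 25 b1 50.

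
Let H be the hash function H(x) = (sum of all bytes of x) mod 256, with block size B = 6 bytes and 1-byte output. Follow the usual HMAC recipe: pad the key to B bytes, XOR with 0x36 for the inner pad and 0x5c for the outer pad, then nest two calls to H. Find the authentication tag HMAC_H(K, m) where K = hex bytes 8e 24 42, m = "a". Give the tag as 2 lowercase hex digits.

bd

Key hex bytes 8e 24 42 is 3 bytes ≤ B = 6; zero-pad to 6 bytes: K' = 8e 24 42 00 00 00.
K' ⊕ ipad = b8 12 74 36 36 36.  K' ⊕ opad = d2 78 1e 5c 5c 5c.
Inner input = (K'⊕ipad) ∥ m = b8 12 74 36 36 36 ∥ 61.
Inner hash: sum = 184+18+116+54+54+54+97 = 577; mod 256 = 65 → 41.
Outer input = (K'⊕opad) ∥ inner = d2 78 1e 5c 5c 5c ∥ 41.
Outer hash (tag): sum = 210+120+30+92+92+92+65 = 701; mod 256 = 189 → bd.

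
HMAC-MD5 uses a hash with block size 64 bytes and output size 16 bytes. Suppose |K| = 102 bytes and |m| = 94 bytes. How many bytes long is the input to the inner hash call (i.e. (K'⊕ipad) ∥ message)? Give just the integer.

158

Key is 102 > 64 bytes, so it is hashed to 16 bytes then zero-padded to 64: |K'| = 64.
Inner input = (K'⊕ipad) ∥ m → 64 + 94 = 158 bytes.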